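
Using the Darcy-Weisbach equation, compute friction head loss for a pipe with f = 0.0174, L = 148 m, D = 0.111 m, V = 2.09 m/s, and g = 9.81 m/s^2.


Darcy-Weisbach equation: h_f = f * (L/D) * V^2/(2g).
f * L/D = 0.0174 * 148/0.111 = 23.2.
V^2/(2g) = 2.09^2 / (2*9.81) = 4.3681 / 19.62 = 0.2226 m.
h_f = 23.2 * 0.2226 = 5.165 m.

5.165


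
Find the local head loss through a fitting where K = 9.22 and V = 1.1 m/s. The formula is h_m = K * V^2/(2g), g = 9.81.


Minor loss formula: h_m = K * V^2/(2g).
V^2 = 1.1^2 = 1.21.
V^2/(2g) = 1.21 / 19.62 = 0.0617 m.
h_m = 9.22 * 0.0617 = 0.5686 m.

0.5686


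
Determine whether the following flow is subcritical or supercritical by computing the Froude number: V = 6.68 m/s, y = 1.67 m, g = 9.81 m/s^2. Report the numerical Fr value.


The Froude number is defined as Fr = V / sqrt(g*y).
g*y = 9.81 * 1.67 = 16.3827.
sqrt(g*y) = sqrt(16.3827) = 4.0476.
Fr = 6.68 / 4.0476 = 1.6504.
Since Fr > 1, the flow is supercritical.

1.6504


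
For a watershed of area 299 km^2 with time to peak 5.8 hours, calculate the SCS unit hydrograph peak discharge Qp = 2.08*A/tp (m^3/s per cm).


SCS formula: Qp = 2.08 * A / tp.
Qp = 2.08 * 299 / 5.8
   = 621.92 / 5.8
   = 107.23 m^3/s per cm.

107.23


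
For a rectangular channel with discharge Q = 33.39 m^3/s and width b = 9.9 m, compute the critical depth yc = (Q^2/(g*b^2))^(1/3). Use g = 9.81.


Using yc = (Q^2 / (g * b^2))^(1/3):
Q^2 = 33.39^2 = 1114.89.
g * b^2 = 9.81 * 9.9^2 = 9.81 * 98.01 = 961.48.
Q^2 / (g*b^2) = 1114.89 / 961.48 = 1.1596.
yc = 1.1596^(1/3) = 1.0506 m.

1.0506


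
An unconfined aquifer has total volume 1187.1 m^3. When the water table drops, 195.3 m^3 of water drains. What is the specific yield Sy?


Specific yield Sy = Volume drained / Total volume.
Sy = 195.3 / 1187.1
   = 0.1645.

0.1645


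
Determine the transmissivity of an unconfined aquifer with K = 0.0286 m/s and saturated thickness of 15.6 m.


Transmissivity is defined as T = K * h.
T = 0.0286 * 15.6
  = 0.4462 m^2/s.

0.4462


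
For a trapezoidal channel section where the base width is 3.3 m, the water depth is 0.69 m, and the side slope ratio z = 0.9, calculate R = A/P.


For a trapezoidal section with side slope z:
A = (b + z*y)*y = (3.3 + 0.9*0.69)*0.69 = 2.705 m^2.
P = b + 2*y*sqrt(1 + z^2) = 3.3 + 2*0.69*sqrt(1 + 0.9^2) = 5.157 m.
R = A/P = 2.705 / 5.157 = 0.5247 m.

0.5247


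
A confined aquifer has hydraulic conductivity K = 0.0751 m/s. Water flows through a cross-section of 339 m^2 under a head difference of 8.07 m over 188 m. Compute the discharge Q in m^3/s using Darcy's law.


Darcy's law: Q = K * A * i, where i = dh/L.
Hydraulic gradient i = 8.07 / 188 = 0.042926.
Q = 0.0751 * 339 * 0.042926
  = 1.0928 m^3/s.

1.0928


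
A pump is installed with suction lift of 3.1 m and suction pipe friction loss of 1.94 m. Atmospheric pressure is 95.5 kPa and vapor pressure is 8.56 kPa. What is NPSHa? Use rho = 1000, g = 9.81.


NPSHa = p_atm/(rho*g) - z_s - hf_s - p_vap/(rho*g).
p_atm/(rho*g) = 95.5*1000 / (1000*9.81) = 9.735 m.
p_vap/(rho*g) = 8.56*1000 / (1000*9.81) = 0.873 m.
NPSHa = 9.735 - 3.1 - 1.94 - 0.873
      = 3.82 m.

3.82


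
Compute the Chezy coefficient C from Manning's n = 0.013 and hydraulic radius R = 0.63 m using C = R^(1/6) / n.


The Chezy coefficient relates to Manning's n through C = R^(1/6) / n.
R^(1/6) = 0.63^(1/6) = 0.925884.
C = 0.925884 / 0.013 = 71.22 m^(1/2)/s.

71.22


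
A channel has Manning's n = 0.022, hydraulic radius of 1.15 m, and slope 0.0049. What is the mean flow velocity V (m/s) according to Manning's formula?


Manning's equation gives V = (1/n) * R^(2/3) * S^(1/2).
First, compute R^(2/3) = 1.15^(2/3) = 1.0977.
Next, S^(1/2) = 0.0049^(1/2) = 0.07.
Then 1/n = 1/0.022 = 45.45.
V = 45.45 * 1.0977 * 0.07 = 3.4925 m/s.

3.4925


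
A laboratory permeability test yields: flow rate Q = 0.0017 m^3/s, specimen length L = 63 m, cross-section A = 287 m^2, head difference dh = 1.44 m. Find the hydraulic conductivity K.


From K = Q*L / (A*dh):
Numerator: Q*L = 0.0017 * 63 = 0.1071.
Denominator: A*dh = 287 * 1.44 = 413.28.
K = 0.1071 / 413.28 = 0.000259 m/s.

0.000259


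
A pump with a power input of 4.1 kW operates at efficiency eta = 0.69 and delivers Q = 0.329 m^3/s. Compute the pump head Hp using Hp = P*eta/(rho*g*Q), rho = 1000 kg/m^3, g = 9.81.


Pump head formula: Hp = P * eta / (rho * g * Q).
Numerator: P * eta = 4.1 * 1000 * 0.69 = 2829.0 W.
Denominator: rho * g * Q = 1000 * 9.81 * 0.329 = 3227.49.
Hp = 2829.0 / 3227.49 = 0.88 m.

0.88


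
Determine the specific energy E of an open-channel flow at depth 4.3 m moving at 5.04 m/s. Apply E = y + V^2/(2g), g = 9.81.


Specific energy E = y + V^2/(2g).
Velocity head = V^2/(2g) = 5.04^2 / (2*9.81) = 25.4016 / 19.62 = 1.2947 m.
E = 4.3 + 1.2947 = 5.5947 m.

5.5947


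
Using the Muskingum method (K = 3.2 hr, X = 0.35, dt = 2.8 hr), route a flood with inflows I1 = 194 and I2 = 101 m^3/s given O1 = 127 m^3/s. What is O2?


Muskingum coefficients:
denom = 2*K*(1-X) + dt = 2*3.2*(1-0.35) + 2.8 = 6.96.
C0 = (dt - 2*K*X)/denom = (2.8 - 2*3.2*0.35)/6.96 = 0.0805.
C1 = (dt + 2*K*X)/denom = (2.8 + 2*3.2*0.35)/6.96 = 0.7241.
C2 = (2*K*(1-X) - dt)/denom = 0.1954.
O2 = C0*I2 + C1*I1 + C2*O1
   = 0.0805*101 + 0.7241*194 + 0.1954*127
   = 173.43 m^3/s.

173.43


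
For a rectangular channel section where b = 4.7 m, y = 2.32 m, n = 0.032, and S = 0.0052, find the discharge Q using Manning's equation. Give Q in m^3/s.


For a rectangular channel, the cross-sectional area A = b * y = 4.7 * 2.32 = 10.9 m^2.
The wetted perimeter P = b + 2y = 4.7 + 2*2.32 = 9.34 m.
Hydraulic radius R = A/P = 10.9/9.34 = 1.1675 m.
Velocity V = (1/n)*R^(2/3)*S^(1/2) = (1/0.032)*1.1675^(2/3)*0.0052^(1/2) = 2.4985 m/s.
Discharge Q = A * V = 10.9 * 2.4985 = 27.244 m^3/s.

27.244


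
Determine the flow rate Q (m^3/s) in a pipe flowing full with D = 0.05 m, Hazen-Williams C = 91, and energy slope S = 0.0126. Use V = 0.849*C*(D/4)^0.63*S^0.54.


For a full circular pipe, R = D/4 = 0.05/4 = 0.0125 m.
V = 0.849 * 91 * 0.0125^0.63 * 0.0126^0.54
  = 0.849 * 91 * 0.063249 * 0.094232
  = 0.4605 m/s.
Pipe area A = pi*D^2/4 = pi*0.05^2/4 = 0.002 m^2.
Q = A * V = 0.002 * 0.4605 = 0.0009 m^3/s.

0.0009


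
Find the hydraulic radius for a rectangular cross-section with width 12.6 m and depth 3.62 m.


For a rectangular section:
Flow area A = b * y = 12.6 * 3.62 = 45.61 m^2.
Wetted perimeter P = b + 2y = 12.6 + 2*3.62 = 19.84 m.
Hydraulic radius R = A/P = 45.61 / 19.84 = 2.299 m.

2.299


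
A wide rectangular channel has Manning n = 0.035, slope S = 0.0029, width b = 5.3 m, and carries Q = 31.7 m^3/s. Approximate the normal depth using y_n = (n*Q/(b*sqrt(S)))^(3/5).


We use the wide-channel approximation y_n = (n*Q/(b*sqrt(S)))^(3/5).
sqrt(S) = sqrt(0.0029) = 0.053852.
Numerator: n*Q = 0.035 * 31.7 = 1.1095.
Denominator: b*sqrt(S) = 5.3 * 0.053852 = 0.285416.
arg = 3.8873.
y_n = 3.8873^(3/5) = 2.2584 m.

2.2584


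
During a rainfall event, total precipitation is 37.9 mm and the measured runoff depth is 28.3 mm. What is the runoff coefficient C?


The runoff coefficient C = runoff depth / rainfall depth.
C = 28.3 / 37.9
  = 0.7467.

0.7467


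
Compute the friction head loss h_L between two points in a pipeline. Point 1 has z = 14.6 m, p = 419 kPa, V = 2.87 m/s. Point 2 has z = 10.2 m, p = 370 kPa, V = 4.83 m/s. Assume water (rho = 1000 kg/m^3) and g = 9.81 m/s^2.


Total head at each section: H = z + p/(rho*g) + V^2/(2g).
H1 = 14.6 + 419*1000/(1000*9.81) + 2.87^2/(2*9.81)
   = 14.6 + 42.712 + 0.4198
   = 57.731 m.
H2 = 10.2 + 370*1000/(1000*9.81) + 4.83^2/(2*9.81)
   = 10.2 + 37.717 + 1.189
   = 49.106 m.
h_L = H1 - H2 = 57.731 - 49.106 = 8.626 m.

8.626


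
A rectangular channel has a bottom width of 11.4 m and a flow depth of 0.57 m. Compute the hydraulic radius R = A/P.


For a rectangular section:
Flow area A = b * y = 11.4 * 0.57 = 6.5 m^2.
Wetted perimeter P = b + 2y = 11.4 + 2*0.57 = 12.54 m.
Hydraulic radius R = A/P = 6.5 / 12.54 = 0.5182 m.

0.5182


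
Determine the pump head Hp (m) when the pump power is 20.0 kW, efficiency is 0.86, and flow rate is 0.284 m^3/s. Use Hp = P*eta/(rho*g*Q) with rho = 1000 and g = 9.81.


Pump head formula: Hp = P * eta / (rho * g * Q).
Numerator: P * eta = 20.0 * 1000 * 0.86 = 17200.0 W.
Denominator: rho * g * Q = 1000 * 9.81 * 0.284 = 2786.04.
Hp = 17200.0 / 2786.04 = 6.17 m.

6.17


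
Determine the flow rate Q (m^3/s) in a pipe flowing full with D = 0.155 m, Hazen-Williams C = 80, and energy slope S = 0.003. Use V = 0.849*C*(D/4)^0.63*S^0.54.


For a full circular pipe, R = D/4 = 0.155/4 = 0.0387 m.
V = 0.849 * 80 * 0.0387^0.63 * 0.003^0.54
  = 0.849 * 80 * 0.129006 * 0.043416
  = 0.3804 m/s.
Pipe area A = pi*D^2/4 = pi*0.155^2/4 = 0.0189 m^2.
Q = A * V = 0.0189 * 0.3804 = 0.0072 m^3/s.

0.0072


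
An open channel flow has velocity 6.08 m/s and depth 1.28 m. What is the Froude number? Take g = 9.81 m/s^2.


The Froude number is defined as Fr = V / sqrt(g*y).
g*y = 9.81 * 1.28 = 12.5568.
sqrt(g*y) = sqrt(12.5568) = 3.5436.
Fr = 6.08 / 3.5436 = 1.7158.

1.7158


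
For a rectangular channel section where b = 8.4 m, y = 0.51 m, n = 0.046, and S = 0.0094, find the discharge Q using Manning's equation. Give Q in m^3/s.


For a rectangular channel, the cross-sectional area A = b * y = 8.4 * 0.51 = 4.28 m^2.
The wetted perimeter P = b + 2y = 8.4 + 2*0.51 = 9.42 m.
Hydraulic radius R = A/P = 4.28/9.42 = 0.4548 m.
Velocity V = (1/n)*R^(2/3)*S^(1/2) = (1/0.046)*0.4548^(2/3)*0.0094^(1/2) = 1.2464 m/s.
Discharge Q = A * V = 4.28 * 1.2464 = 5.34 m^3/s.

5.34


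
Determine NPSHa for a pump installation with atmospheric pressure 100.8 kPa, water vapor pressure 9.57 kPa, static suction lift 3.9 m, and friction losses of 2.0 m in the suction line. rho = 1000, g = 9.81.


NPSHa = p_atm/(rho*g) - z_s - hf_s - p_vap/(rho*g).
p_atm/(rho*g) = 100.8*1000 / (1000*9.81) = 10.275 m.
p_vap/(rho*g) = 9.57*1000 / (1000*9.81) = 0.976 m.
NPSHa = 10.275 - 3.9 - 2.0 - 0.976
      = 3.4 m.

3.4


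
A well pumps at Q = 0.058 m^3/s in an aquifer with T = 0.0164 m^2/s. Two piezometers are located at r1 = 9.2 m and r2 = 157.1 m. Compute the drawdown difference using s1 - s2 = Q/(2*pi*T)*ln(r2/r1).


Thiem equation: s1 - s2 = Q/(2*pi*T) * ln(r2/r1).
ln(r2/r1) = ln(157.1/9.2) = 2.8377.
Q/(2*pi*T) = 0.058 / (2*pi*0.0164) = 0.058 / 0.103 = 0.5629.
s1 - s2 = 0.5629 * 2.8377 = 1.5972 m.

1.5972


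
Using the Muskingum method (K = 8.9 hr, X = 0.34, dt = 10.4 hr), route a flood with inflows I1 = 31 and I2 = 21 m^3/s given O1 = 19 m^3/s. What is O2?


Muskingum coefficients:
denom = 2*K*(1-X) + dt = 2*8.9*(1-0.34) + 10.4 = 22.148.
C0 = (dt - 2*K*X)/denom = (10.4 - 2*8.9*0.34)/22.148 = 0.1963.
C1 = (dt + 2*K*X)/denom = (10.4 + 2*8.9*0.34)/22.148 = 0.7428.
C2 = (2*K*(1-X) - dt)/denom = 0.0609.
O2 = C0*I2 + C1*I1 + C2*O1
   = 0.1963*21 + 0.7428*31 + 0.0609*19
   = 28.31 m^3/s.

28.31


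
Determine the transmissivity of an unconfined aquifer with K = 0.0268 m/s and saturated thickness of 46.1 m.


Transmissivity is defined as T = K * h.
T = 0.0268 * 46.1
  = 1.2355 m^2/s.

1.2355


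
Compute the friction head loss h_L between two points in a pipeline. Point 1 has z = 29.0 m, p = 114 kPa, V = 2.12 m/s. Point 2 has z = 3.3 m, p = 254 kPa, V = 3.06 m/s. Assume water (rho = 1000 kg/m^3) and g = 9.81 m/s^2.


Total head at each section: H = z + p/(rho*g) + V^2/(2g).
H1 = 29.0 + 114*1000/(1000*9.81) + 2.12^2/(2*9.81)
   = 29.0 + 11.621 + 0.2291
   = 40.85 m.
H2 = 3.3 + 254*1000/(1000*9.81) + 3.06^2/(2*9.81)
   = 3.3 + 25.892 + 0.4772
   = 29.669 m.
h_L = H1 - H2 = 40.85 - 29.669 = 11.181 m.

11.181


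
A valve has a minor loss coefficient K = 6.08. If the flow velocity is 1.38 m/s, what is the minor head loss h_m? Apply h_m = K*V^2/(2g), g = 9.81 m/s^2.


Minor loss formula: h_m = K * V^2/(2g).
V^2 = 1.38^2 = 1.9044.
V^2/(2g) = 1.9044 / 19.62 = 0.0971 m.
h_m = 6.08 * 0.0971 = 0.5902 m.

0.5902


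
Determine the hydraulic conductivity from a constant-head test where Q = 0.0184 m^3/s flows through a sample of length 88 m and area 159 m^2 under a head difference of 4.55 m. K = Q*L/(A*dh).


From K = Q*L / (A*dh):
Numerator: Q*L = 0.0184 * 88 = 1.6192.
Denominator: A*dh = 159 * 4.55 = 723.45.
K = 1.6192 / 723.45 = 0.002238 m/s.

0.002238


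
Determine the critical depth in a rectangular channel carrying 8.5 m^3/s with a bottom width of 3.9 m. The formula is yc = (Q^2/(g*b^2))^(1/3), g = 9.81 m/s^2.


Using yc = (Q^2 / (g * b^2))^(1/3):
Q^2 = 8.5^2 = 72.25.
g * b^2 = 9.81 * 3.9^2 = 9.81 * 15.21 = 149.21.
Q^2 / (g*b^2) = 72.25 / 149.21 = 0.4842.
yc = 0.4842^(1/3) = 0.7853 m.

0.7853


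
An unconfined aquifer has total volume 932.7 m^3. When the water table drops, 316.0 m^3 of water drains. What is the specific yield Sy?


Specific yield Sy = Volume drained / Total volume.
Sy = 316.0 / 932.7
   = 0.3388.

0.3388


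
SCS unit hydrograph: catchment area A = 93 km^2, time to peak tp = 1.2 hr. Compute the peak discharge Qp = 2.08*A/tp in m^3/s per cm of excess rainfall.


SCS formula: Qp = 2.08 * A / tp.
Qp = 2.08 * 93 / 1.2
   = 193.44 / 1.2
   = 161.2 m^3/s per cm.

161.2


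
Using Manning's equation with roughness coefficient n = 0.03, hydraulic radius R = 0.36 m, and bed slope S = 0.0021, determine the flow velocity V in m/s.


Manning's equation gives V = (1/n) * R^(2/3) * S^(1/2).
First, compute R^(2/3) = 0.36^(2/3) = 0.5061.
Next, S^(1/2) = 0.0021^(1/2) = 0.045826.
Then 1/n = 1/0.03 = 33.33.
V = 33.33 * 0.5061 * 0.045826 = 0.773 m/s.

0.773


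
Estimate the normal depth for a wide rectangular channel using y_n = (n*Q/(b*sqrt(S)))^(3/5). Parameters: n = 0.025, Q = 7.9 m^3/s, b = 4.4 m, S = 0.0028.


We use the wide-channel approximation y_n = (n*Q/(b*sqrt(S)))^(3/5).
sqrt(S) = sqrt(0.0028) = 0.052915.
Numerator: n*Q = 0.025 * 7.9 = 0.1975.
Denominator: b*sqrt(S) = 4.4 * 0.052915 = 0.232826.
arg = 0.8483.
y_n = 0.8483^(3/5) = 0.906 m.

0.906


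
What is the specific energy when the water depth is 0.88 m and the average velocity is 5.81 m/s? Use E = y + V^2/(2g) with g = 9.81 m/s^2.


Specific energy E = y + V^2/(2g).
Velocity head = V^2/(2g) = 5.81^2 / (2*9.81) = 33.7561 / 19.62 = 1.7205 m.
E = 0.88 + 1.7205 = 2.6005 m.

2.6005


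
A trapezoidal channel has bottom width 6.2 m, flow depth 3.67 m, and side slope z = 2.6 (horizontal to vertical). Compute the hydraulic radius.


For a trapezoidal section with side slope z:
A = (b + z*y)*y = (6.2 + 2.6*3.67)*3.67 = 57.773 m^2.
P = b + 2*y*sqrt(1 + z^2) = 6.2 + 2*3.67*sqrt(1 + 2.6^2) = 26.647 m.
R = A/P = 57.773 / 26.647 = 2.1681 m.

2.1681


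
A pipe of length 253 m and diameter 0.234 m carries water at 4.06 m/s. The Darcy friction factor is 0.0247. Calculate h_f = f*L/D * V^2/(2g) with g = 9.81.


Darcy-Weisbach equation: h_f = f * (L/D) * V^2/(2g).
f * L/D = 0.0247 * 253/0.234 = 26.7056.
V^2/(2g) = 4.06^2 / (2*9.81) = 16.4836 / 19.62 = 0.8401 m.
h_f = 26.7056 * 0.8401 = 22.436 m.

22.436


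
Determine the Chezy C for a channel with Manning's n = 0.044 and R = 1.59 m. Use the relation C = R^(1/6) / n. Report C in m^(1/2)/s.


The Chezy coefficient relates to Manning's n through C = R^(1/6) / n.
R^(1/6) = 1.59^(1/6) = 1.080354.
C = 1.080354 / 0.044 = 24.55 m^(1/2)/s.

24.55


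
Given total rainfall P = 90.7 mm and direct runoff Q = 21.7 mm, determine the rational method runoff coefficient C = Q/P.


The runoff coefficient C = runoff depth / rainfall depth.
C = 21.7 / 90.7
  = 0.2393.

0.2393


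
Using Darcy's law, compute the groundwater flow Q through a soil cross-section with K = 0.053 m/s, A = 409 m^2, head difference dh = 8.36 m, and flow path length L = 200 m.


Darcy's law: Q = K * A * i, where i = dh/L.
Hydraulic gradient i = 8.36 / 200 = 0.0418.
Q = 0.053 * 409 * 0.0418
  = 0.9061 m^3/s.

0.9061


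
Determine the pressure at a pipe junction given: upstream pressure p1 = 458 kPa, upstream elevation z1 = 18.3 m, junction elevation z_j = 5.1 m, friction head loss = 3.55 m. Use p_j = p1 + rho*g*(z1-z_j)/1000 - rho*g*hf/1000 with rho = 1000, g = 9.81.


Junction pressure: p_j = p1 + rho*g*(z1 - z_j)/1000 - rho*g*hf/1000.
Elevation term = 1000*9.81*(18.3 - 5.1)/1000 = 129.492 kPa.
Friction term = 1000*9.81*3.55/1000 = 34.825 kPa.
p_j = 458 + 129.492 - 34.825 = 552.67 kPa.

552.67


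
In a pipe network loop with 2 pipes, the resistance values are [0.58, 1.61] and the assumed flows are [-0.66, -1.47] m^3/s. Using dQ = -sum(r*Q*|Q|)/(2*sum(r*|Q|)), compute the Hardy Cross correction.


Numerator terms (r*Q*|Q|): 0.58*-0.66*|-0.66| = -0.2526; 1.61*-1.47*|-1.47| = -3.479.
Sum of numerator = -3.7317.
Denominator terms (r*|Q|): 0.58*|-0.66| = 0.3828; 1.61*|-1.47| = 2.3667.
2 * sum of denominator = 2 * 2.7495 = 5.499.
dQ = --3.7317 / 5.499 = 0.6786 m^3/s.

0.6786


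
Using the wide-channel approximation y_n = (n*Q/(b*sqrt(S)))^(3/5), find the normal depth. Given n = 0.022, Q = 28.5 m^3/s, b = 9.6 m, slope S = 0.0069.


We use the wide-channel approximation y_n = (n*Q/(b*sqrt(S)))^(3/5).
sqrt(S) = sqrt(0.0069) = 0.083066.
Numerator: n*Q = 0.022 * 28.5 = 0.627.
Denominator: b*sqrt(S) = 9.6 * 0.083066 = 0.797434.
arg = 0.7863.
y_n = 0.7863^(3/5) = 0.8657 m.

0.8657


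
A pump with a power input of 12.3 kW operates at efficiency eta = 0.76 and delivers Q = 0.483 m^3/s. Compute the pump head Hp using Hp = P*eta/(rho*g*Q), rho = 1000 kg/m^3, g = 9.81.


Pump head formula: Hp = P * eta / (rho * g * Q).
Numerator: P * eta = 12.3 * 1000 * 0.76 = 9348.0 W.
Denominator: rho * g * Q = 1000 * 9.81 * 0.483 = 4738.23.
Hp = 9348.0 / 4738.23 = 1.97 m.

1.97


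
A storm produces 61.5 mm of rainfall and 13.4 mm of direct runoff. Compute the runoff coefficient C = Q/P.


The runoff coefficient C = runoff depth / rainfall depth.
C = 13.4 / 61.5
  = 0.2179.

0.2179


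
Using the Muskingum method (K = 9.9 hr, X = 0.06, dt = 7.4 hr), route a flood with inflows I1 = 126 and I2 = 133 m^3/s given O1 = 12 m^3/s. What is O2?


Muskingum coefficients:
denom = 2*K*(1-X) + dt = 2*9.9*(1-0.06) + 7.4 = 26.012.
C0 = (dt - 2*K*X)/denom = (7.4 - 2*9.9*0.06)/26.012 = 0.2388.
C1 = (dt + 2*K*X)/denom = (7.4 + 2*9.9*0.06)/26.012 = 0.3302.
C2 = (2*K*(1-X) - dt)/denom = 0.431.
O2 = C0*I2 + C1*I1 + C2*O1
   = 0.2388*133 + 0.3302*126 + 0.431*12
   = 78.53 m^3/s.

78.53


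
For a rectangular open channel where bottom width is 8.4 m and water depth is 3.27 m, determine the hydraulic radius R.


For a rectangular section:
Flow area A = b * y = 8.4 * 3.27 = 27.47 m^2.
Wetted perimeter P = b + 2y = 8.4 + 2*3.27 = 14.94 m.
Hydraulic radius R = A/P = 27.47 / 14.94 = 1.8386 m.

1.8386


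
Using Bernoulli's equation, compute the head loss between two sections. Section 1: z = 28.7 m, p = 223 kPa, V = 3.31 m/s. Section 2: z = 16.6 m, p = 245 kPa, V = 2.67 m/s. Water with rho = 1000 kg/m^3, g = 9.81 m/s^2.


Total head at each section: H = z + p/(rho*g) + V^2/(2g).
H1 = 28.7 + 223*1000/(1000*9.81) + 3.31^2/(2*9.81)
   = 28.7 + 22.732 + 0.5584
   = 51.99 m.
H2 = 16.6 + 245*1000/(1000*9.81) + 2.67^2/(2*9.81)
   = 16.6 + 24.975 + 0.3633
   = 41.938 m.
h_L = H1 - H2 = 51.99 - 41.938 = 10.052 m.

10.052


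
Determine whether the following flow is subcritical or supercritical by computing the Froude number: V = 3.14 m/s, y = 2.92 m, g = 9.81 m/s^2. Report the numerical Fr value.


The Froude number is defined as Fr = V / sqrt(g*y).
g*y = 9.81 * 2.92 = 28.6452.
sqrt(g*y) = sqrt(28.6452) = 5.3521.
Fr = 3.14 / 5.3521 = 0.5867.
Since Fr < 1, the flow is subcritical.

0.5867


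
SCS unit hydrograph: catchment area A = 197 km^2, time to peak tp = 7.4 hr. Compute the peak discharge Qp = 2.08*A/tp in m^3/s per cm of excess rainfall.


SCS formula: Qp = 2.08 * A / tp.
Qp = 2.08 * 197 / 7.4
   = 409.76 / 7.4
   = 55.37 m^3/s per cm.

55.37


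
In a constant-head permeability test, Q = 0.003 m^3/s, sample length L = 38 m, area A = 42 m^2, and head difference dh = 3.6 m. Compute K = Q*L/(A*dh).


From K = Q*L / (A*dh):
Numerator: Q*L = 0.003 * 38 = 0.114.
Denominator: A*dh = 42 * 3.6 = 151.2.
K = 0.114 / 151.2 = 0.000754 m/s.

0.000754


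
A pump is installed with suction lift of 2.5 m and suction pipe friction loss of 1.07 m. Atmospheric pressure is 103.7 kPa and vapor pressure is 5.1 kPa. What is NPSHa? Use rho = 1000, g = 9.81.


NPSHa = p_atm/(rho*g) - z_s - hf_s - p_vap/(rho*g).
p_atm/(rho*g) = 103.7*1000 / (1000*9.81) = 10.571 m.
p_vap/(rho*g) = 5.1*1000 / (1000*9.81) = 0.52 m.
NPSHa = 10.571 - 2.5 - 1.07 - 0.52
      = 6.48 m.

6.48


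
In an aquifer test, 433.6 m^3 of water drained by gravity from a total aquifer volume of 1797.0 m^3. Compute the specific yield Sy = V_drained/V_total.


Specific yield Sy = Volume drained / Total volume.
Sy = 433.6 / 1797.0
   = 0.2413.

0.2413


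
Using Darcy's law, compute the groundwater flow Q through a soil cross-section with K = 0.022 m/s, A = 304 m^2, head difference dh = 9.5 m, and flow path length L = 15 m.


Darcy's law: Q = K * A * i, where i = dh/L.
Hydraulic gradient i = 9.5 / 15 = 0.633333.
Q = 0.022 * 304 * 0.633333
  = 4.2357 m^3/s.

4.2357


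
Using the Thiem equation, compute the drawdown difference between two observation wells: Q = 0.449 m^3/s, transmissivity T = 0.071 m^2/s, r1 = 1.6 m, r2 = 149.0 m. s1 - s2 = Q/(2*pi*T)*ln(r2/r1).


Thiem equation: s1 - s2 = Q/(2*pi*T) * ln(r2/r1).
ln(r2/r1) = ln(149.0/1.6) = 4.5339.
Q/(2*pi*T) = 0.449 / (2*pi*0.071) = 0.449 / 0.4461 = 1.0065.
s1 - s2 = 1.0065 * 4.5339 = 4.5634 m.

4.5634


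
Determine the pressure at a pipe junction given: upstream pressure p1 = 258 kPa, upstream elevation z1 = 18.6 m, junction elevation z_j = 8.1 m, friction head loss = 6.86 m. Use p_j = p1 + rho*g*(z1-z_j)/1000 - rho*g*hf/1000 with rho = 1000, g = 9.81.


Junction pressure: p_j = p1 + rho*g*(z1 - z_j)/1000 - rho*g*hf/1000.
Elevation term = 1000*9.81*(18.6 - 8.1)/1000 = 103.005 kPa.
Friction term = 1000*9.81*6.86/1000 = 67.297 kPa.
p_j = 258 + 103.005 - 67.297 = 293.71 kPa.

293.71


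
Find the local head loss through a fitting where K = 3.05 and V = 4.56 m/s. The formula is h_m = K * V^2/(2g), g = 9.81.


Minor loss formula: h_m = K * V^2/(2g).
V^2 = 4.56^2 = 20.7936.
V^2/(2g) = 20.7936 / 19.62 = 1.0598 m.
h_m = 3.05 * 1.0598 = 3.2324 m.

3.2324


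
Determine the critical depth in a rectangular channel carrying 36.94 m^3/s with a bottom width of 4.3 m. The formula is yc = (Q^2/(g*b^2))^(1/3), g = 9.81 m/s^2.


Using yc = (Q^2 / (g * b^2))^(1/3):
Q^2 = 36.94^2 = 1364.56.
g * b^2 = 9.81 * 4.3^2 = 9.81 * 18.49 = 181.39.
Q^2 / (g*b^2) = 1364.56 / 181.39 = 7.5228.
yc = 7.5228^(1/3) = 1.9594 m.

1.9594


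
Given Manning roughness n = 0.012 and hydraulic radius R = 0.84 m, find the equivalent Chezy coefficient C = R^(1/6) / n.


The Chezy coefficient relates to Manning's n through C = R^(1/6) / n.
R^(1/6) = 0.84^(1/6) = 0.971359.
C = 0.971359 / 0.012 = 80.95 m^(1/2)/s.

80.95


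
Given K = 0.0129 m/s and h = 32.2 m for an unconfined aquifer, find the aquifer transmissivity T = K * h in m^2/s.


Transmissivity is defined as T = K * h.
T = 0.0129 * 32.2
  = 0.4154 m^2/s.

0.4154


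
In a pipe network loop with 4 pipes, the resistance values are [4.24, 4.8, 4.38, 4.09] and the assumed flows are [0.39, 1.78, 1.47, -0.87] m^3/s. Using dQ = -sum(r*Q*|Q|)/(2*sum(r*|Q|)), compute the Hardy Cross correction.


Numerator terms (r*Q*|Q|): 4.24*0.39*|0.39| = 0.6449; 4.8*1.78*|1.78| = 15.2083; 4.38*1.47*|1.47| = 9.4647; 4.09*-0.87*|-0.87| = -3.0957.
Sum of numerator = 22.2222.
Denominator terms (r*|Q|): 4.24*|0.39| = 1.6536; 4.8*|1.78| = 8.544; 4.38*|1.47| = 6.4386; 4.09*|-0.87| = 3.5583.
2 * sum of denominator = 2 * 20.1945 = 40.389.
dQ = -22.2222 / 40.389 = -0.5502 m^3/s.

-0.5502


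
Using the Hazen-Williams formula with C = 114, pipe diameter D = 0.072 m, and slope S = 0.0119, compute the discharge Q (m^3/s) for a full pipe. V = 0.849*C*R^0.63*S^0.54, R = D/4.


For a full circular pipe, R = D/4 = 0.072/4 = 0.018 m.
V = 0.849 * 114 * 0.018^0.63 * 0.0119^0.54
  = 0.849 * 114 * 0.079583 * 0.091368
  = 0.7038 m/s.
Pipe area A = pi*D^2/4 = pi*0.072^2/4 = 0.0041 m^2.
Q = A * V = 0.0041 * 0.7038 = 0.0029 m^3/s.

0.0029


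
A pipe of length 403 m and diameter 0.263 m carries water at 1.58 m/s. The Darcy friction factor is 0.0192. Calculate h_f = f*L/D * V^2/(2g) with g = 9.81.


Darcy-Weisbach equation: h_f = f * (L/D) * V^2/(2g).
f * L/D = 0.0192 * 403/0.263 = 29.4205.
V^2/(2g) = 1.58^2 / (2*9.81) = 2.4964 / 19.62 = 0.1272 m.
h_f = 29.4205 * 0.1272 = 3.743 m.

3.743


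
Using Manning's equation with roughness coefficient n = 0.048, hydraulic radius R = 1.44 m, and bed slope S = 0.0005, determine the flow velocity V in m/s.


Manning's equation gives V = (1/n) * R^(2/3) * S^(1/2).
First, compute R^(2/3) = 1.44^(2/3) = 1.2752.
Next, S^(1/2) = 0.0005^(1/2) = 0.022361.
Then 1/n = 1/0.048 = 20.83.
V = 20.83 * 1.2752 * 0.022361 = 0.594 m/s.

0.594


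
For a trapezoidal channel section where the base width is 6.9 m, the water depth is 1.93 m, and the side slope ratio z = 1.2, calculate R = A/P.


For a trapezoidal section with side slope z:
A = (b + z*y)*y = (6.9 + 1.2*1.93)*1.93 = 17.787 m^2.
P = b + 2*y*sqrt(1 + z^2) = 6.9 + 2*1.93*sqrt(1 + 1.2^2) = 12.93 m.
R = A/P = 17.787 / 12.93 = 1.3757 m.

1.3757


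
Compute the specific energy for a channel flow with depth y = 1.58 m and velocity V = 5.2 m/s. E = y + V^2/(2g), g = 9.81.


Specific energy E = y + V^2/(2g).
Velocity head = V^2/(2g) = 5.2^2 / (2*9.81) = 27.04 / 19.62 = 1.3782 m.
E = 1.58 + 1.3782 = 2.9582 m.

2.9582


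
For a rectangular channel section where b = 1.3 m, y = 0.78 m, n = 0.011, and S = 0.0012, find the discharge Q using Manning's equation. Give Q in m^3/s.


For a rectangular channel, the cross-sectional area A = b * y = 1.3 * 0.78 = 1.01 m^2.
The wetted perimeter P = b + 2y = 1.3 + 2*0.78 = 2.86 m.
Hydraulic radius R = A/P = 1.01/2.86 = 0.3545 m.
Velocity V = (1/n)*R^(2/3)*S^(1/2) = (1/0.011)*0.3545^(2/3)*0.0012^(1/2) = 1.5775 m/s.
Discharge Q = A * V = 1.01 * 1.5775 = 1.6 m^3/s.

1.6


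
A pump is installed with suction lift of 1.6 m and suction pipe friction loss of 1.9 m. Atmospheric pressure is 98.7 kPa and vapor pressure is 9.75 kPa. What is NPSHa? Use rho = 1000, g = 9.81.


NPSHa = p_atm/(rho*g) - z_s - hf_s - p_vap/(rho*g).
p_atm/(rho*g) = 98.7*1000 / (1000*9.81) = 10.061 m.
p_vap/(rho*g) = 9.75*1000 / (1000*9.81) = 0.994 m.
NPSHa = 10.061 - 1.6 - 1.9 - 0.994
      = 5.57 m.

5.57


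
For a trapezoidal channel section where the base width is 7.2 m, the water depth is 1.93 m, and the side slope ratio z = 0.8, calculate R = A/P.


For a trapezoidal section with side slope z:
A = (b + z*y)*y = (7.2 + 0.8*1.93)*1.93 = 16.876 m^2.
P = b + 2*y*sqrt(1 + z^2) = 7.2 + 2*1.93*sqrt(1 + 0.8^2) = 12.143 m.
R = A/P = 16.876 / 12.143 = 1.3897 m.

1.3897


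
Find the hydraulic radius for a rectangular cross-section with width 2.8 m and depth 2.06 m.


For a rectangular section:
Flow area A = b * y = 2.8 * 2.06 = 5.77 m^2.
Wetted perimeter P = b + 2y = 2.8 + 2*2.06 = 6.92 m.
Hydraulic radius R = A/P = 5.77 / 6.92 = 0.8335 m.

0.8335


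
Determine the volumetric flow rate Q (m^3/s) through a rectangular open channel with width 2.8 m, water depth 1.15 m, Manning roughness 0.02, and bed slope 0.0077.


For a rectangular channel, the cross-sectional area A = b * y = 2.8 * 1.15 = 3.22 m^2.
The wetted perimeter P = b + 2y = 2.8 + 2*1.15 = 5.1 m.
Hydraulic radius R = A/P = 3.22/5.1 = 0.6314 m.
Velocity V = (1/n)*R^(2/3)*S^(1/2) = (1/0.02)*0.6314^(2/3)*0.0077^(1/2) = 3.229 m/s.
Discharge Q = A * V = 3.22 * 3.229 = 10.397 m^3/s.

10.397


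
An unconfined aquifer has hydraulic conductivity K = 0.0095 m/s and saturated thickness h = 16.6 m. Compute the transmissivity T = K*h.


Transmissivity is defined as T = K * h.
T = 0.0095 * 16.6
  = 0.1577 m^2/s.

0.1577


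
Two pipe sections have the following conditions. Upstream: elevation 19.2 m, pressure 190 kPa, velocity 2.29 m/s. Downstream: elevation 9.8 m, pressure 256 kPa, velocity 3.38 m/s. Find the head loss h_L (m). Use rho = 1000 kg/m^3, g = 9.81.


Total head at each section: H = z + p/(rho*g) + V^2/(2g).
H1 = 19.2 + 190*1000/(1000*9.81) + 2.29^2/(2*9.81)
   = 19.2 + 19.368 + 0.2673
   = 38.835 m.
H2 = 9.8 + 256*1000/(1000*9.81) + 3.38^2/(2*9.81)
   = 9.8 + 26.096 + 0.5823
   = 36.478 m.
h_L = H1 - H2 = 38.835 - 36.478 = 2.357 m.

2.357


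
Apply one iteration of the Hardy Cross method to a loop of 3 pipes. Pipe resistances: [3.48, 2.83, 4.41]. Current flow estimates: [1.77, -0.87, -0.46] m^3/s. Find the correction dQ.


Numerator terms (r*Q*|Q|): 3.48*1.77*|1.77| = 10.9025; 2.83*-0.87*|-0.87| = -2.142; 4.41*-0.46*|-0.46| = -0.9332.
Sum of numerator = 7.8273.
Denominator terms (r*|Q|): 3.48*|1.77| = 6.1596; 2.83*|-0.87| = 2.4621; 4.41*|-0.46| = 2.0286.
2 * sum of denominator = 2 * 10.6503 = 21.3006.
dQ = -7.8273 / 21.3006 = -0.3675 m^3/s.

-0.3675


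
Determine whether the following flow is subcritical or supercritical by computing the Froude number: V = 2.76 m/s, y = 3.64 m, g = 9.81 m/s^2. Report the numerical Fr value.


The Froude number is defined as Fr = V / sqrt(g*y).
g*y = 9.81 * 3.64 = 35.7084.
sqrt(g*y) = sqrt(35.7084) = 5.9757.
Fr = 2.76 / 5.9757 = 0.4619.
Since Fr < 1, the flow is subcritical.

0.4619


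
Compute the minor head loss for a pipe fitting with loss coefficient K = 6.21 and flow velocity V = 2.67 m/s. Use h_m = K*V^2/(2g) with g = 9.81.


Minor loss formula: h_m = K * V^2/(2g).
V^2 = 2.67^2 = 7.1289.
V^2/(2g) = 7.1289 / 19.62 = 0.3633 m.
h_m = 6.21 * 0.3633 = 2.2564 m.

2.2564


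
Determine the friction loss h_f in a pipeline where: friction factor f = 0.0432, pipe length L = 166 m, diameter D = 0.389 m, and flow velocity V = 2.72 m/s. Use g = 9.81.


Darcy-Weisbach equation: h_f = f * (L/D) * V^2/(2g).
f * L/D = 0.0432 * 166/0.389 = 18.435.
V^2/(2g) = 2.72^2 / (2*9.81) = 7.3984 / 19.62 = 0.3771 m.
h_f = 18.435 * 0.3771 = 6.952 m.

6.952


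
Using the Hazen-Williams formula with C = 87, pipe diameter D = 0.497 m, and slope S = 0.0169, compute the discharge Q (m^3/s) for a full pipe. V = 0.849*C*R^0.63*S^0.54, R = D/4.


For a full circular pipe, R = D/4 = 0.497/4 = 0.1242 m.
V = 0.849 * 87 * 0.1242^0.63 * 0.0169^0.54
  = 0.849 * 87 * 0.268786 * 0.110423
  = 2.1923 m/s.
Pipe area A = pi*D^2/4 = pi*0.497^2/4 = 0.194 m^2.
Q = A * V = 0.194 * 2.1923 = 0.4253 m^3/s.

0.4253


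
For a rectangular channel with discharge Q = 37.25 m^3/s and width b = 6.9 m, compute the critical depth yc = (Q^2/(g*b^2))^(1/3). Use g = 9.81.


Using yc = (Q^2 / (g * b^2))^(1/3):
Q^2 = 37.25^2 = 1387.56.
g * b^2 = 9.81 * 6.9^2 = 9.81 * 47.61 = 467.05.
Q^2 / (g*b^2) = 1387.56 / 467.05 = 2.9709.
yc = 2.9709^(1/3) = 1.4376 m.

1.4376


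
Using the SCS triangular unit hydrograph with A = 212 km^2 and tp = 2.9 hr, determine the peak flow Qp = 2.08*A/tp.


SCS formula: Qp = 2.08 * A / tp.
Qp = 2.08 * 212 / 2.9
   = 440.96 / 2.9
   = 152.06 m^3/s per cm.

152.06


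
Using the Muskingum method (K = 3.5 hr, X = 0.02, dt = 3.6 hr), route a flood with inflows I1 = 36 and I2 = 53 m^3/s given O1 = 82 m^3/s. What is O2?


Muskingum coefficients:
denom = 2*K*(1-X) + dt = 2*3.5*(1-0.02) + 3.6 = 10.46.
C0 = (dt - 2*K*X)/denom = (3.6 - 2*3.5*0.02)/10.46 = 0.3308.
C1 = (dt + 2*K*X)/denom = (3.6 + 2*3.5*0.02)/10.46 = 0.3576.
C2 = (2*K*(1-X) - dt)/denom = 0.3117.
O2 = C0*I2 + C1*I1 + C2*O1
   = 0.3308*53 + 0.3576*36 + 0.3117*82
   = 55.96 m^3/s.

55.96


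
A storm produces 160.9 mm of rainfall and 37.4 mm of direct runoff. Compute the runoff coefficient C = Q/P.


The runoff coefficient C = runoff depth / rainfall depth.
C = 37.4 / 160.9
  = 0.2324.

0.2324


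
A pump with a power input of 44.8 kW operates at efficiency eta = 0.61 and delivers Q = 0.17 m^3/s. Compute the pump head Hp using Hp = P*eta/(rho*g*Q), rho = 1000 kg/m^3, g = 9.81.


Pump head formula: Hp = P * eta / (rho * g * Q).
Numerator: P * eta = 44.8 * 1000 * 0.61 = 27328.0 W.
Denominator: rho * g * Q = 1000 * 9.81 * 0.17 = 1667.7.
Hp = 27328.0 / 1667.7 = 16.39 m.

16.39


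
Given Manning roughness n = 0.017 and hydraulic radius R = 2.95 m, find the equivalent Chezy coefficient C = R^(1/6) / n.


The Chezy coefficient relates to Manning's n through C = R^(1/6) / n.
R^(1/6) = 2.95^(1/6) = 1.197578.
C = 1.197578 / 0.017 = 70.45 m^(1/2)/s.

70.45


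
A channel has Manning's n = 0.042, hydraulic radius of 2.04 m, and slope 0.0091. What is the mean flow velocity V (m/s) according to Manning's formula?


Manning's equation gives V = (1/n) * R^(2/3) * S^(1/2).
First, compute R^(2/3) = 2.04^(2/3) = 1.6085.
Next, S^(1/2) = 0.0091^(1/2) = 0.095394.
Then 1/n = 1/0.042 = 23.81.
V = 23.81 * 1.6085 * 0.095394 = 3.6534 m/s.

3.6534


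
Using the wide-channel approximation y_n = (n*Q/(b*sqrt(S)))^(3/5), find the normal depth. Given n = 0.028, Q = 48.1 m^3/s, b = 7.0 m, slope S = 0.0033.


We use the wide-channel approximation y_n = (n*Q/(b*sqrt(S)))^(3/5).
sqrt(S) = sqrt(0.0033) = 0.057446.
Numerator: n*Q = 0.028 * 48.1 = 1.3468.
Denominator: b*sqrt(S) = 7.0 * 0.057446 = 0.402122.
arg = 3.3493.
y_n = 3.3493^(3/5) = 2.0652 m.

2.0652


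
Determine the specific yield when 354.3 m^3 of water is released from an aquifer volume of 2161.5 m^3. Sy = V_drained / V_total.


Specific yield Sy = Volume drained / Total volume.
Sy = 354.3 / 2161.5
   = 0.1639.

0.1639


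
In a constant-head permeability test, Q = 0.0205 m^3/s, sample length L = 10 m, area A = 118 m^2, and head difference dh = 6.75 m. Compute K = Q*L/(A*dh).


From K = Q*L / (A*dh):
Numerator: Q*L = 0.0205 * 10 = 0.205.
Denominator: A*dh = 118 * 6.75 = 796.5.
K = 0.205 / 796.5 = 0.000257 m/s.

0.000257


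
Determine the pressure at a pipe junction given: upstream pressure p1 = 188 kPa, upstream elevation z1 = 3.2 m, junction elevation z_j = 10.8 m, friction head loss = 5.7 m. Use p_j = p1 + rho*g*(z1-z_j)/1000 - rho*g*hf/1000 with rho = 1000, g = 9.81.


Junction pressure: p_j = p1 + rho*g*(z1 - z_j)/1000 - rho*g*hf/1000.
Elevation term = 1000*9.81*(3.2 - 10.8)/1000 = -74.556 kPa.
Friction term = 1000*9.81*5.7/1000 = 55.917 kPa.
p_j = 188 + -74.556 - 55.917 = 57.53 kPa.

57.53


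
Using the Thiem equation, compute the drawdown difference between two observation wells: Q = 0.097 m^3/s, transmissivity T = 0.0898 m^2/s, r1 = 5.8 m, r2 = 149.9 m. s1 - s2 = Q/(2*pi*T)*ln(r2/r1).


Thiem equation: s1 - s2 = Q/(2*pi*T) * ln(r2/r1).
ln(r2/r1) = ln(149.9/5.8) = 3.2521.
Q/(2*pi*T) = 0.097 / (2*pi*0.0898) = 0.097 / 0.5642 = 0.1719.
s1 - s2 = 0.1719 * 3.2521 = 0.5591 m.

0.5591


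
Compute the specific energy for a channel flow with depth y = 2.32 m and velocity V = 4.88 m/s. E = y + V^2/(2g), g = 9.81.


Specific energy E = y + V^2/(2g).
Velocity head = V^2/(2g) = 4.88^2 / (2*9.81) = 23.8144 / 19.62 = 1.2138 m.
E = 2.32 + 1.2138 = 3.5338 m.

3.5338


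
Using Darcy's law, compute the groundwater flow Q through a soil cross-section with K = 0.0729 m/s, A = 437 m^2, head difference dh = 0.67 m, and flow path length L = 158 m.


Darcy's law: Q = K * A * i, where i = dh/L.
Hydraulic gradient i = 0.67 / 158 = 0.004241.
Q = 0.0729 * 437 * 0.004241
  = 0.1351 m^3/s.

0.1351


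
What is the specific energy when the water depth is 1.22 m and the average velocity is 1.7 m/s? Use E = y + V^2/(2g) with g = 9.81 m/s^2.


Specific energy E = y + V^2/(2g).
Velocity head = V^2/(2g) = 1.7^2 / (2*9.81) = 2.89 / 19.62 = 0.1473 m.
E = 1.22 + 0.1473 = 1.3673 m.

1.3673


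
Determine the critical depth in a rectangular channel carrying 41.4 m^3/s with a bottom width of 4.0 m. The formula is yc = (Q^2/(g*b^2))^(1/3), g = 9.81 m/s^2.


Using yc = (Q^2 / (g * b^2))^(1/3):
Q^2 = 41.4^2 = 1713.96.
g * b^2 = 9.81 * 4.0^2 = 9.81 * 16.0 = 156.96.
Q^2 / (g*b^2) = 1713.96 / 156.96 = 10.9197.
yc = 10.9197^(1/3) = 2.2186 m.

2.2186


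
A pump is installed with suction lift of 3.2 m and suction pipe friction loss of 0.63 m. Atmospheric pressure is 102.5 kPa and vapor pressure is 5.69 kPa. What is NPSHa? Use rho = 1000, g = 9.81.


NPSHa = p_atm/(rho*g) - z_s - hf_s - p_vap/(rho*g).
p_atm/(rho*g) = 102.5*1000 / (1000*9.81) = 10.449 m.
p_vap/(rho*g) = 5.69*1000 / (1000*9.81) = 0.58 m.
NPSHa = 10.449 - 3.2 - 0.63 - 0.58
      = 6.04 m.

6.04


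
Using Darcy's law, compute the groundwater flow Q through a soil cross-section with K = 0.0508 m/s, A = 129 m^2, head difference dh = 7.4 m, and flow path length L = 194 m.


Darcy's law: Q = K * A * i, where i = dh/L.
Hydraulic gradient i = 7.4 / 194 = 0.038144.
Q = 0.0508 * 129 * 0.038144
  = 0.25 m^3/s.

0.25


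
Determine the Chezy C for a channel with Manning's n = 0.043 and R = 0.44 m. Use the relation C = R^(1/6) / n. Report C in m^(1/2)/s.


The Chezy coefficient relates to Manning's n through C = R^(1/6) / n.
R^(1/6) = 0.44^(1/6) = 0.872118.
C = 0.872118 / 0.043 = 20.28 m^(1/2)/s.

20.28


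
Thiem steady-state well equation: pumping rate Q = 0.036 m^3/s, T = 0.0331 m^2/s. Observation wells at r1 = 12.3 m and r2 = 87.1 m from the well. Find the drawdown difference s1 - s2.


Thiem equation: s1 - s2 = Q/(2*pi*T) * ln(r2/r1).
ln(r2/r1) = ln(87.1/12.3) = 1.9575.
Q/(2*pi*T) = 0.036 / (2*pi*0.0331) = 0.036 / 0.208 = 0.1731.
s1 - s2 = 0.1731 * 1.9575 = 0.3388 m.

0.3388


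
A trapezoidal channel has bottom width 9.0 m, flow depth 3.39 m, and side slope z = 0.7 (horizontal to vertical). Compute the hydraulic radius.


For a trapezoidal section with side slope z:
A = (b + z*y)*y = (9.0 + 0.7*3.39)*3.39 = 38.554 m^2.
P = b + 2*y*sqrt(1 + z^2) = 9.0 + 2*3.39*sqrt(1 + 0.7^2) = 17.276 m.
R = A/P = 38.554 / 17.276 = 2.2317 m.

2.2317


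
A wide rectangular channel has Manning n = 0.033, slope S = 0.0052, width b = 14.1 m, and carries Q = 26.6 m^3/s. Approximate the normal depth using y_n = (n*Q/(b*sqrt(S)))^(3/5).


We use the wide-channel approximation y_n = (n*Q/(b*sqrt(S)))^(3/5).
sqrt(S) = sqrt(0.0052) = 0.072111.
Numerator: n*Q = 0.033 * 26.6 = 0.8778.
Denominator: b*sqrt(S) = 14.1 * 0.072111 = 1.016765.
arg = 0.8633.
y_n = 0.8633^(3/5) = 0.9156 m.

0.9156


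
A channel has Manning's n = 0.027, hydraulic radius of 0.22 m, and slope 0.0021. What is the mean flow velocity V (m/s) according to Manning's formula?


Manning's equation gives V = (1/n) * R^(2/3) * S^(1/2).
First, compute R^(2/3) = 0.22^(2/3) = 0.3644.
Next, S^(1/2) = 0.0021^(1/2) = 0.045826.
Then 1/n = 1/0.027 = 37.04.
V = 37.04 * 0.3644 * 0.045826 = 0.6185 m/s.

0.6185


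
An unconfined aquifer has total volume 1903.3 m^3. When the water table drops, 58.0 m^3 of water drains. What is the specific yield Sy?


Specific yield Sy = Volume drained / Total volume.
Sy = 58.0 / 1903.3
   = 0.0305.

0.0305


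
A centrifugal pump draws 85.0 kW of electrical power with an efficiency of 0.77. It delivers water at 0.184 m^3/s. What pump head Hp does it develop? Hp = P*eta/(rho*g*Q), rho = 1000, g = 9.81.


Pump head formula: Hp = P * eta / (rho * g * Q).
Numerator: P * eta = 85.0 * 1000 * 0.77 = 65450.0 W.
Denominator: rho * g * Q = 1000 * 9.81 * 0.184 = 1805.04.
Hp = 65450.0 / 1805.04 = 36.26 m.

36.26


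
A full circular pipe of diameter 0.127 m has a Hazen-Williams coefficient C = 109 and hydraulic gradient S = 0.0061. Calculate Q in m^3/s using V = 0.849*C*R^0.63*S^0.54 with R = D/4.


For a full circular pipe, R = D/4 = 0.127/4 = 0.0318 m.
V = 0.849 * 109 * 0.0318^0.63 * 0.0061^0.54
  = 0.849 * 109 * 0.113789 * 0.063691
  = 0.6707 m/s.
Pipe area A = pi*D^2/4 = pi*0.127^2/4 = 0.0127 m^2.
Q = A * V = 0.0127 * 0.6707 = 0.0085 m^3/s.

0.0085


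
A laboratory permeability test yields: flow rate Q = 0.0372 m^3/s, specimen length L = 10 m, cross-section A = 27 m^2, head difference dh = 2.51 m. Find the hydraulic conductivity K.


From K = Q*L / (A*dh):
Numerator: Q*L = 0.0372 * 10 = 0.372.
Denominator: A*dh = 27 * 2.51 = 67.77.
K = 0.372 / 67.77 = 0.005489 m/s.

0.005489
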